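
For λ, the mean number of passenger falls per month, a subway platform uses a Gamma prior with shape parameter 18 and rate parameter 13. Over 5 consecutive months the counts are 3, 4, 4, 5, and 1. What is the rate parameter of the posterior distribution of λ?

18

Total count: 3 + 4 + 4 + 5 + 1 = 17.
Total exposure: 5 months.
Posterior: α' = 18 + 17 = 35, β' = 13 + 5 = 18.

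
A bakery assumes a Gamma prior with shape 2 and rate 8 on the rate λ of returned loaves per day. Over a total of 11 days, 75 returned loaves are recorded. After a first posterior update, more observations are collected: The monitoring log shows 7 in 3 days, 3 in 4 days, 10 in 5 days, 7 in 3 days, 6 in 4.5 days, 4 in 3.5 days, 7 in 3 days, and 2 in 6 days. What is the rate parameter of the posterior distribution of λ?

51

Total count 75 over total exposure 11 days.
After the first batch: Gamma(2 + 75, 8 + 11) = Gamma(77, 19).
Total count: 7 + 3 + 10 + 7 + 6 + 4 + 7 + 2 = 46.
Total exposure: 3 + 4 + 5 + 3 + 4.5 + 3.5 + 3 + 6 = 32 days.
After the second batch: Gamma(77 + 46, 19 + 32) = Gamma(123, 51).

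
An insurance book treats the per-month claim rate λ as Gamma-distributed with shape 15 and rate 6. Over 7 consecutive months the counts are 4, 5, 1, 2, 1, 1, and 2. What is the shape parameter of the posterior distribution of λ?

31

Total count: 4 + 5 + 1 + 2 + 1 + 1 + 2 = 16.
Total exposure: 7 months.
Posterior: α' = 15 + 16 = 31, β' = 6 + 7 = 13.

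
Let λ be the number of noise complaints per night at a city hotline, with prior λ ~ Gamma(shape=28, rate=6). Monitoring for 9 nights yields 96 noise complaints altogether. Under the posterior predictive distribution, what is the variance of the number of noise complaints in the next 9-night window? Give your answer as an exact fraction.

Total count 96 over total exposure 9 nights.
Posterior: α' = 28 + 96 = 124, β' = 6 + 9 = 15.
The posterior predictive for a window of length T is Negative Binomial with variance T·α'·(β'+T)/β'² = 9·124·24/225 = 2976/25.

2976/25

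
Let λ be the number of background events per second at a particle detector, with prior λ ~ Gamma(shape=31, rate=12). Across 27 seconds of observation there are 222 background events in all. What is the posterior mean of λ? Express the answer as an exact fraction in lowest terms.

253/39

Total count 222 over total exposure 27 seconds.
The Gamma prior is conjugate for the Poisson rate, so λ | data ~ Gamma(31+222, 12+27) = Gamma(253, 39).
Posterior mean = α'/β' = 253/39.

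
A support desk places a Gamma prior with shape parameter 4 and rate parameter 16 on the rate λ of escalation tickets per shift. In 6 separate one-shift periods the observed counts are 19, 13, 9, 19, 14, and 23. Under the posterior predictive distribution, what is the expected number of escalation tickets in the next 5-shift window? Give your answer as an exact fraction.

Total count: 19 + 13 + 9 + 19 + 14 + 23 = 97.
Total exposure: 6 shifts.
Posterior: α' = 4 + 97 = 101, β' = 16 + 6 = 22.
Predictive mean over a 5-shift window = T·E[λ|data] = 5·101/22 = 505/22.

505/22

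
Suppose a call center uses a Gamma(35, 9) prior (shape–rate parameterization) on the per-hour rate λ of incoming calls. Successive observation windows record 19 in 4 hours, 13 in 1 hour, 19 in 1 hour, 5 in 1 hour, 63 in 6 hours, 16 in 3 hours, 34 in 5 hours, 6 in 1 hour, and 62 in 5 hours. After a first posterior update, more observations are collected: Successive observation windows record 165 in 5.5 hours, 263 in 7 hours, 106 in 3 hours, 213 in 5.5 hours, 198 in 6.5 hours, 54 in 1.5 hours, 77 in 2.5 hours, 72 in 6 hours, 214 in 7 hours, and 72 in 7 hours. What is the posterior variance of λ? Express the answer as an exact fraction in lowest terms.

6824/30625

Total count: 19 + 13 + 19 + 5 + 63 + 16 + 34 + 6 + 62 = 237.
Total exposure: 4 + 1 + 1 + 1 + 6 + 3 + 5 + 1 + 5 = 27 hours.
After the first batch: Gamma(35 + 237, 9 + 27) = Gamma(272, 36).
Total count: 165 + 263 + 106 + 213 + 198 + 54 + 77 + 72 + 214 + 72 = 1434.
Total exposure: 5.5 + 7 + 3 + 5.5 + 6.5 + 1.5 + 2.5 + 6 + 7 + 7 = 51.5 hours.
After the second batch: Gamma(272 + 1434, 36 + 51.5) = Gamma(1706, 175/2).
Posterior variance = α'/β'² = 1706/(30625/4) = 6824/30625.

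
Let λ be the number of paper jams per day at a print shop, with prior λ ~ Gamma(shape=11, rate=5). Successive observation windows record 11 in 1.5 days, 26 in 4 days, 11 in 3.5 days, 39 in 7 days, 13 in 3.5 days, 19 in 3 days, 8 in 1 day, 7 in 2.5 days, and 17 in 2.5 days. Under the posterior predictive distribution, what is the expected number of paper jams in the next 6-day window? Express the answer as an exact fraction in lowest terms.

1944/67

Total count: 11 + 26 + 11 + 39 + 13 + 19 + 8 + 7 + 17 = 151.
Total exposure: 1.5 + 4 + 3.5 + 7 + 3.5 + 3 + 1 + 2.5 + 2.5 = 28.5 days.
By Gamma–Poisson conjugacy, the posterior is Gamma(α + Σx, β + Σt) = Gamma(11 + 151, 5 + 28.5) = Gamma(162, 67/2).
Predictive mean over a 6-day window = T·E[λ|data] = 6·162/(67/2) = 1944/67.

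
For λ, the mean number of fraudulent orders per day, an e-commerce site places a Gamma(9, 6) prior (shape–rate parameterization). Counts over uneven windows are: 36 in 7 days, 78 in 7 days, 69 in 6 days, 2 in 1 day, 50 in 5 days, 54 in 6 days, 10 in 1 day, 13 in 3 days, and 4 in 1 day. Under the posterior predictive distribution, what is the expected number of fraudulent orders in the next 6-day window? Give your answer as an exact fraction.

1950/43

Total count: 36 + 78 + 69 + 2 + 50 + 54 + 10 + 13 + 4 = 316.
Total exposure: 7 + 7 + 6 + 1 + 5 + 6 + 1 + 3 + 1 = 37 days.
Posterior: α' = 9 + 316 = 325, β' = 6 + 37 = 43.
Predictive mean over a 6-day window = T·E[λ|data] = 6·325/43 = 1950/43.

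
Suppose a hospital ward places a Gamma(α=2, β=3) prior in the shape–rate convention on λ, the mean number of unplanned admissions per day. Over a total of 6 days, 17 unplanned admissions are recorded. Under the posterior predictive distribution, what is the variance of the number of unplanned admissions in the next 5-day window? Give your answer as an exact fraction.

Total count 17 over total exposure 6 days.
The Gamma prior is conjugate for the Poisson rate, so λ | data ~ Gamma(2+17, 3+6) = Gamma(19, 9).
The posterior predictive for a window of length T is Negative Binomial with variance T·α'·(β'+T)/β'² = 5·19·14/81 = 1330/81.

1330/81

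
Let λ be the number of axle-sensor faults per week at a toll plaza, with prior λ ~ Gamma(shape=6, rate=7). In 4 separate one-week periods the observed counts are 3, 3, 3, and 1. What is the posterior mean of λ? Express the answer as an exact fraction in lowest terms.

16/11

Total count: 3 + 3 + 3 + 1 = 10.
Total exposure: 4 weeks.
The Gamma prior is conjugate for the Poisson rate, so λ | data ~ Gamma(6+10, 7+4) = Gamma(16, 11).
Posterior mean = α'/β' = 16/11.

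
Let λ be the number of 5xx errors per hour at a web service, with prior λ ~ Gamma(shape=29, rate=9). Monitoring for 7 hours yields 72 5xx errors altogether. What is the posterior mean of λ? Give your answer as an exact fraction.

Total count 72 over total exposure 7 hours.
Conjugate update: add total count to the shape and total exposure to the rate, giving Gamma(101, 16).
Posterior mean = α'/β' = 101/16.

101/16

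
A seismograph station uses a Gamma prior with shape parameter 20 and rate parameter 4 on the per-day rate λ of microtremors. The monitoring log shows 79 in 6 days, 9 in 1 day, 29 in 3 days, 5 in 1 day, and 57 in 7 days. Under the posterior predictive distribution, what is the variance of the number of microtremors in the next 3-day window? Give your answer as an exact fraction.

14925/484

Total count: 79 + 9 + 29 + 5 + 57 = 179.
Total exposure: 6 + 1 + 3 + 1 + 7 = 18 days.
By Gamma–Poisson conjugacy, the posterior is Gamma(α + Σx, β + Σt) = Gamma(20 + 179, 4 + 18) = Gamma(199, 22).
The posterior predictive for a window of length T is Negative Binomial with variance T·α'·(β'+T)/β'² = 3·199·25/484 = 14925/484.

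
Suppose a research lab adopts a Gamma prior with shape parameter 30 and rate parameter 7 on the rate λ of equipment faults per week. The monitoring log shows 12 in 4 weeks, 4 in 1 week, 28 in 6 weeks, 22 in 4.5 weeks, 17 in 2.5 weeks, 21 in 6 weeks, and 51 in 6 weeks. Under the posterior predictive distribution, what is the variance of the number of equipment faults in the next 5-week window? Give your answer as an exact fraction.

Total count: 12 + 4 + 28 + 22 + 17 + 21 + 51 = 155.
Total exposure: 4 + 1 + 6 + 4.5 + 2.5 + 6 + 6 = 30 weeks.
Conjugate update: add total count to the shape and total exposure to the rate, giving Gamma(185, 37).
The posterior predictive for a window of length T is Negative Binomial with variance T·α'·(β'+T)/β'² = 5·185·42/1369 = 1050/37.

1050/37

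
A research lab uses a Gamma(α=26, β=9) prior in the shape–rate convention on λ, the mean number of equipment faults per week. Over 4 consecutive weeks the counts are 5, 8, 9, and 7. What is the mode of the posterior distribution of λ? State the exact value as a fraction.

Total count: 5 + 8 + 9 + 7 = 29.
Total exposure: 4 weeks.
Gamma(α, β) with Poisson data over total exposure Σt gives posterior Gamma(α+Σx, β+Σt) = Gamma(55, 13).
Posterior mode = (α'−1)/β' = 54/13.

54/13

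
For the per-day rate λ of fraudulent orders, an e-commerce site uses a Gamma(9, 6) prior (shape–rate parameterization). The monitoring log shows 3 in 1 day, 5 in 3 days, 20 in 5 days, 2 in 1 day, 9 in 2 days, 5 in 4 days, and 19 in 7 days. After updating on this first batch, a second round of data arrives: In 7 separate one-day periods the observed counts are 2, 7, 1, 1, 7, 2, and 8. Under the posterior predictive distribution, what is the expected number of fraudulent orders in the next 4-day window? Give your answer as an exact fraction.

Total count: 3 + 5 + 20 + 2 + 9 + 5 + 19 = 63.
Total exposure: 1 + 3 + 5 + 1 + 2 + 4 + 7 = 23 days.
After the first batch: Gamma(9 + 63, 6 + 23) = Gamma(72, 29).
Total count: 2 + 7 + 1 + 1 + 7 + 2 + 8 = 28.
Total exposure: 7 days.
After the second batch: Gamma(72 + 28, 29 + 7) = Gamma(100, 36).
Predictive mean over a 4-day window = T·E[λ|data] = 4·100/36 = 100/9.

100/9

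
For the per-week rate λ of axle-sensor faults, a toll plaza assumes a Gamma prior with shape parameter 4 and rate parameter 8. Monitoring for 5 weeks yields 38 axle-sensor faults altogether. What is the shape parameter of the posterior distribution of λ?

Total count 38 over total exposure 5 weeks.
Posterior: α' = 4 + 38 = 42, β' = 8 + 5 = 13.

42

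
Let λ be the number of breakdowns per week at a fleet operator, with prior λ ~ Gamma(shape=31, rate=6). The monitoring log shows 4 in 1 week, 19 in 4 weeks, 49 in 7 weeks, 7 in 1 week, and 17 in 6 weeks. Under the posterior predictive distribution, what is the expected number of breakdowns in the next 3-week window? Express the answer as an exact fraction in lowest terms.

381/25

Total count: 4 + 19 + 49 + 7 + 17 = 96.
Total exposure: 1 + 4 + 7 + 1 + 6 = 19 weeks.
Posterior: α' = 31 + 96 = 127, β' = 6 + 19 = 25.
Predictive mean over a 3-week window = T·E[λ|data] = 3·127/25 = 381/25.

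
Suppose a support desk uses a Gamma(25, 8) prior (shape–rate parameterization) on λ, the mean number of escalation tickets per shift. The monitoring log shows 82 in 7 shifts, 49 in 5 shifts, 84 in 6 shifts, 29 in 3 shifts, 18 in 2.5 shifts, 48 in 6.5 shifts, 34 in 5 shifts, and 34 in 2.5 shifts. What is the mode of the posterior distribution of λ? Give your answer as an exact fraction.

804/91

Total count: 82 + 49 + 84 + 29 + 18 + 48 + 34 + 34 = 378.
Total exposure: 7 + 5 + 6 + 3 + 2.5 + 6.5 + 5 + 2.5 = 37.5 shifts.
By Gamma–Poisson conjugacy, the posterior is Gamma(α + Σx, β + Σt) = Gamma(25 + 378, 8 + 37.5) = Gamma(403, 91/2).
Posterior mode = (α'−1)/β' = 402/(91/2) = 804/91.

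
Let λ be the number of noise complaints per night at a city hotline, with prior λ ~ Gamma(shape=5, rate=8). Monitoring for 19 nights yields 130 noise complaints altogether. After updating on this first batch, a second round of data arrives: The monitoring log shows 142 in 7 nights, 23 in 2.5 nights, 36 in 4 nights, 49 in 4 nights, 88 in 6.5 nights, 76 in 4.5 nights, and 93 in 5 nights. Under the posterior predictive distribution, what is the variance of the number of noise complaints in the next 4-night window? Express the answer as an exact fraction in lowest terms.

Total count 130 over total exposure 19 nights.
After the first batch: Gamma(5 + 130, 8 + 19) = Gamma(135, 27).
Total count: 142 + 23 + 36 + 49 + 88 + 76 + 93 = 507.
Total exposure: 7 + 2.5 + 4 + 4 + 6.5 + 4.5 + 5 = 33.5 nights.
After the second batch: Gamma(135 + 507, 27 + 33.5) = Gamma(642, 121/2).
The posterior predictive for a window of length T is Negative Binomial with variance T·α'·(β'+T)/β'² = 4·642·(129/2)/(14641/4) = 662544/14641.

662544/14641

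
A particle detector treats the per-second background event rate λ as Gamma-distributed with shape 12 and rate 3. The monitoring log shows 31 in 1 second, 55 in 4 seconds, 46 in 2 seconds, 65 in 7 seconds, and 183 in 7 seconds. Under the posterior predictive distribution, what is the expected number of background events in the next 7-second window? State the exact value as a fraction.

Total count: 31 + 55 + 46 + 65 + 183 = 380.
Total exposure: 1 + 4 + 2 + 7 + 7 = 21 seconds.
Conjugate update: add total count to the shape and total exposure to the rate, giving Gamma(392, 24).
Predictive mean over a 7-second window = T·E[λ|data] = 7·392/24 = 343/3.

343/3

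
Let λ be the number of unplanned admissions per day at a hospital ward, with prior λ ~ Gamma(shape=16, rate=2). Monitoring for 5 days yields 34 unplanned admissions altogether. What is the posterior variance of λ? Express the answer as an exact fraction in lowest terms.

Total count 34 over total exposure 5 days.
Conjugate update: add total count to the shape and total exposure to the rate, giving Gamma(50, 7).
Posterior variance = α'/β'² = 50/49.

50/49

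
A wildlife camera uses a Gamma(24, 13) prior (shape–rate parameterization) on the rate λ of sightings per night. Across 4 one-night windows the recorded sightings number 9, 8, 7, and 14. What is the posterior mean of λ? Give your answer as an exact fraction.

Total count: 9 + 8 + 7 + 14 = 38.
Total exposure: 4 nights.
Posterior: α' = 24 + 38 = 62, β' = 13 + 4 = 17.
Posterior mean = α'/β' = 62/17.

62/17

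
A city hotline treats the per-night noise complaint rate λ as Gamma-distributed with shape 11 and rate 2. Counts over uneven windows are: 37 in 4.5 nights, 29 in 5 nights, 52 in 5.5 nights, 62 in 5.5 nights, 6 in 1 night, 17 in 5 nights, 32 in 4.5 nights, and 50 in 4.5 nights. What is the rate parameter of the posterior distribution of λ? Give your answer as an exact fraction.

Total count: 37 + 29 + 52 + 62 + 6 + 17 + 32 + 50 = 285.
Total exposure: 4.5 + 5 + 5.5 + 5.5 + 1 + 5 + 4.5 + 4.5 = 35.5 nights.
Gamma(α, β) with Poisson data over total exposure Σt gives posterior Gamma(α+Σx, β+Σt) = Gamma(296, 75/2).

75/2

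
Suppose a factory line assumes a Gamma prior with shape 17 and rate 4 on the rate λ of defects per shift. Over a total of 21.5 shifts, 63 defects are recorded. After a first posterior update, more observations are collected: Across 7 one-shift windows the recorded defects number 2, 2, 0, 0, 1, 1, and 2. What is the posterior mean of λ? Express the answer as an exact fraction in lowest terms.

176/65

Total count 63 over total exposure 21.5 shifts.
After the first batch: Gamma(17 + 63, 4 + 21.5) = Gamma(80, 51/2).
Total count: 2 + 2 + 0 + 0 + 1 + 1 + 2 = 8.
Total exposure: 7 shifts.
After the second batch: Gamma(80 + 8, 51/2 + 7) = Gamma(88, 65/2).
Posterior mean = α'/β' = 88/(65/2) = 176/65.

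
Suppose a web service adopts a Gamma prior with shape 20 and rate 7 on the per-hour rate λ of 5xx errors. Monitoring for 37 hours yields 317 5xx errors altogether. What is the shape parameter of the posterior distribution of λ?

Total count 317 over total exposure 37 hours.
The Gamma prior is conjugate for the Poisson rate, so λ | data ~ Gamma(20+317, 7+37) = Gamma(337, 44).

337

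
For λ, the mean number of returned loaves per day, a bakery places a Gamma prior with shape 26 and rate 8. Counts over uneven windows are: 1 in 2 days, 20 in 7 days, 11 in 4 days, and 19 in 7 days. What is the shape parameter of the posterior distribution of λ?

77

Total count: 1 + 20 + 11 + 19 = 51.
Total exposure: 2 + 7 + 4 + 7 = 20 days.
Conjugate update: add total count to the shape and total exposure to the rate, giving Gamma(77, 28).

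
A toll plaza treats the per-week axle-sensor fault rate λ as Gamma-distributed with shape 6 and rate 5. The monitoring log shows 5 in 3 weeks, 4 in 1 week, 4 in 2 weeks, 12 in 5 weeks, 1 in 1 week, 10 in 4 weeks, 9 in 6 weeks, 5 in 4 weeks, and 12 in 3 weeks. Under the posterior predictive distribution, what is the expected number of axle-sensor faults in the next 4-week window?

Total count: 5 + 4 + 4 + 12 + 1 + 10 + 9 + 5 + 12 = 62.
Total exposure: 3 + 1 + 2 + 5 + 1 + 4 + 6 + 4 + 3 = 29 weeks.
Posterior: α' = 6 + 62 = 68, β' = 5 + 29 = 34.
Predictive mean over a 4-week window = T·E[λ|data] = 4·68/34 = 8.

8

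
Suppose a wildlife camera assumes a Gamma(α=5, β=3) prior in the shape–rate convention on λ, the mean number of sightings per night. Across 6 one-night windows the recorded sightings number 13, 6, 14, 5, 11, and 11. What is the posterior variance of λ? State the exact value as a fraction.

65/81

Total count: 13 + 6 + 14 + 5 + 11 + 11 = 60.
Total exposure: 6 nights.
Posterior: α' = 5 + 60 = 65, β' = 3 + 6 = 9.
Posterior variance = α'/β'² = 65/81.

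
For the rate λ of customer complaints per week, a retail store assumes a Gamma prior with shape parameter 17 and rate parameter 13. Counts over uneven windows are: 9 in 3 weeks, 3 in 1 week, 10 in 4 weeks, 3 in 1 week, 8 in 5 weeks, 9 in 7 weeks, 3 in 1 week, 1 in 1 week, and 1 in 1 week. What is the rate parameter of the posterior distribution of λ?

Total count: 9 + 3 + 10 + 3 + 8 + 9 + 3 + 1 + 1 = 47.
Total exposure: 3 + 1 + 4 + 1 + 5 + 7 + 1 + 1 + 1 = 24 weeks.
The Gamma prior is conjugate for the Poisson rate, so λ | data ~ Gamma(17+47, 13+24) = Gamma(64, 37).

37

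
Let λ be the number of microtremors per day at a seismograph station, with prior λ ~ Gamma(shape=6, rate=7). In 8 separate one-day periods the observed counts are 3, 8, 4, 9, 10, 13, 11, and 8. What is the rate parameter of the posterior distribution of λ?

Total count: 3 + 8 + 4 + 9 + 10 + 13 + 11 + 8 = 66.
Total exposure: 8 days.
The Gamma prior is conjugate for the Poisson rate, so λ | data ~ Gamma(6+66, 7+8) = Gamma(72, 15).

15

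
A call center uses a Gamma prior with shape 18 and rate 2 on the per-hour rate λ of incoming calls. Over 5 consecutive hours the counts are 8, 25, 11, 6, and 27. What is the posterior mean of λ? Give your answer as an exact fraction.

95/7

Total count: 8 + 25 + 11 + 6 + 27 = 77.
Total exposure: 5 hours.
Posterior: α' = 18 + 77 = 95, β' = 2 + 5 = 7.
Posterior mean = α'/β' = 95/7.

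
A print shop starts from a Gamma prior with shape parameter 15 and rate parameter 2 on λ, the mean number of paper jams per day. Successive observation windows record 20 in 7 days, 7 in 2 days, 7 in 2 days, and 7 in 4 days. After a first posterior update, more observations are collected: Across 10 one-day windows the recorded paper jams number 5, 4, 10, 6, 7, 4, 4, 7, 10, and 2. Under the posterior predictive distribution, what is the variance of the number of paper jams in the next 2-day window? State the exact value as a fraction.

6670/729

Total count: 20 + 7 + 7 + 7 = 41.
Total exposure: 7 + 2 + 2 + 4 = 15 days.
After the first batch: Gamma(15 + 41, 2 + 15) = Gamma(56, 17).
Total count: 5 + 4 + 10 + 6 + 7 + 4 + 4 + 7 + 10 + 2 = 59.
Total exposure: 10 days.
After the second batch: Gamma(56 + 59, 17 + 10) = Gamma(115, 27).
The posterior predictive for a window of length T is Negative Binomial with variance T·α'·(β'+T)/β'² = 2·115·29/729 = 6670/729.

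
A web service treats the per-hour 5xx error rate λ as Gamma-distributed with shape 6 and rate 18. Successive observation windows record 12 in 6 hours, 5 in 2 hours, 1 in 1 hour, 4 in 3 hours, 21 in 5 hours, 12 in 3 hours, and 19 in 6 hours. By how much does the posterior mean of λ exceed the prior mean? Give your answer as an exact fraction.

Total count: 12 + 5 + 1 + 4 + 21 + 12 + 19 = 74.
Total exposure: 6 + 2 + 1 + 3 + 5 + 3 + 6 = 26 hours.
Conjugate update: add total count to the shape and total exposure to the rate, giving Gamma(80, 44).
Posterior mean = 80/44 = 20/11; prior mean = 6/18 = 1/3. Difference = 20/11 − 1/3 = 49/33.

49/33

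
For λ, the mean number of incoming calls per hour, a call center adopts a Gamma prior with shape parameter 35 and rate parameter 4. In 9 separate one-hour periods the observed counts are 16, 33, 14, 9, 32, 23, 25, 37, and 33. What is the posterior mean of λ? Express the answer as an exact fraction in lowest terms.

257/13

Total count: 16 + 33 + 14 + 9 + 32 + 23 + 25 + 37 + 33 = 222.
Total exposure: 9 hours.
The Gamma prior is conjugate for the Poisson rate, so λ | data ~ Gamma(35+222, 4+9) = Gamma(257, 13).
Posterior mean = α'/β' = 257/13.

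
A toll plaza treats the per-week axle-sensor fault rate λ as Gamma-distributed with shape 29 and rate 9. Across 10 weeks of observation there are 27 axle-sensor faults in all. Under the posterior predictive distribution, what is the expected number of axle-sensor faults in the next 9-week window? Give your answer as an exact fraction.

Total count 27 over total exposure 10 weeks.
The Gamma prior is conjugate for the Poisson rate, so λ | data ~ Gamma(29+27, 9+10) = Gamma(56, 19).
Predictive mean over a 9-week window = T·E[λ|data] = 9·56/19 = 504/19.

504/19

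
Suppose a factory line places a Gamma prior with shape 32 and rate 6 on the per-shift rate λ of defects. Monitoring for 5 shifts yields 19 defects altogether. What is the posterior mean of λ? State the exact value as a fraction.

51/11

Total count 19 over total exposure 5 shifts.
Gamma(α, β) with Poisson data over total exposure Σt gives posterior Gamma(α+Σx, β+Σt) = Gamma(51, 11).
Posterior mean = α'/β' = 51/11.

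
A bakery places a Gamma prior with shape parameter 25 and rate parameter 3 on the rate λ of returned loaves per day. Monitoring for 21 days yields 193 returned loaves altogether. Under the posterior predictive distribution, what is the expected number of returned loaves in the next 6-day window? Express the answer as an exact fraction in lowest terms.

Total count 193 over total exposure 21 days.
The Gamma prior is conjugate for the Poisson rate, so λ | data ~ Gamma(25+193, 3+21) = Gamma(218, 24).
Predictive mean over a 6-day window = T·E[λ|data] = 6·218/24 = 109/2.

109/2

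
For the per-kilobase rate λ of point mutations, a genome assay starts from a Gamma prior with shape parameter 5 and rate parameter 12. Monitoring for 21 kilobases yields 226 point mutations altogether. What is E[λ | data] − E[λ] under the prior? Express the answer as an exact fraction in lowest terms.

Total count 226 over total exposure 21 kilobases.
Posterior: α' = 5 + 226 = 231, β' = 12 + 21 = 33.
Posterior mean = 231/33 = 7; prior mean = 5/12 = 5/12. Difference = 7 − 5/12 = 79/12.

79/12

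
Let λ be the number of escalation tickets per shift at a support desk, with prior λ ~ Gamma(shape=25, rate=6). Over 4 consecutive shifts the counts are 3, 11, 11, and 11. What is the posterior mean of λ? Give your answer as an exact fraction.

Total count: 3 + 11 + 11 + 11 = 36.
Total exposure: 4 shifts.
The Gamma prior is conjugate for the Poisson rate, so λ | data ~ Gamma(25+36, 6+4) = Gamma(61, 10).
Posterior mean = α'/β' = 61/10.

61/10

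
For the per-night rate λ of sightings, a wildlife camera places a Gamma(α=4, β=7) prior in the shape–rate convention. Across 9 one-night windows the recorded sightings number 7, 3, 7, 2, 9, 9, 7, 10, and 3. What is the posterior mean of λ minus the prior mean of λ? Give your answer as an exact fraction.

363/112

Total count: 7 + 3 + 7 + 2 + 9 + 9 + 7 + 10 + 3 = 57.
Total exposure: 9 nights.
By Gamma–Poisson conjugacy, the posterior is Gamma(α + Σx, β + Σt) = Gamma(4 + 57, 7 + 9) = Gamma(61, 16).
Posterior mean = 61/16 = 61/16; prior mean = 4/7 = 4/7. Difference = 61/16 − 4/7 = 363/112.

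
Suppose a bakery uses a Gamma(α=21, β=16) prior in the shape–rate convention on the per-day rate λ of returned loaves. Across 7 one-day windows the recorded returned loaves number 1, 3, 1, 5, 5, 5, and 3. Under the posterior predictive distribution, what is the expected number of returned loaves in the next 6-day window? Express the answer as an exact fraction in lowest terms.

Total count: 1 + 3 + 1 + 5 + 5 + 5 + 3 = 23.
Total exposure: 7 days.
The Gamma prior is conjugate for the Poisson rate, so λ | data ~ Gamma(21+23, 16+7) = Gamma(44, 23).
Predictive mean over a 6-day window = T·E[λ|data] = 6·44/23 = 264/23.

264/23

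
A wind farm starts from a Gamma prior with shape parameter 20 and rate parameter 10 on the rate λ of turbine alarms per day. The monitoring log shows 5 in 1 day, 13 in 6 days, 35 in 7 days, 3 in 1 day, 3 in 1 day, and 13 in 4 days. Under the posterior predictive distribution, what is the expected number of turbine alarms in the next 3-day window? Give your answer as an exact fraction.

46/5

Total count: 5 + 13 + 35 + 3 + 3 + 13 = 72.
Total exposure: 1 + 6 + 7 + 1 + 1 + 4 = 20 days.
Gamma(α, β) with Poisson data over total exposure Σt gives posterior Gamma(α+Σx, β+Σt) = Gamma(92, 30).
Predictive mean over a 3-day window = T·E[λ|data] = 3·92/30 = 46/5.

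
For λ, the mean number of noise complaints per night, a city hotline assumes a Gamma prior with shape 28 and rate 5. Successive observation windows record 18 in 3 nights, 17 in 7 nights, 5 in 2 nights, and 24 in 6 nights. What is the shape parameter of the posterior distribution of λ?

Total count: 18 + 17 + 5 + 24 = 64.
Total exposure: 3 + 7 + 2 + 6 = 18 nights.
Conjugate update: add total count to the shape and total exposure to the rate, giving Gamma(92, 23).

92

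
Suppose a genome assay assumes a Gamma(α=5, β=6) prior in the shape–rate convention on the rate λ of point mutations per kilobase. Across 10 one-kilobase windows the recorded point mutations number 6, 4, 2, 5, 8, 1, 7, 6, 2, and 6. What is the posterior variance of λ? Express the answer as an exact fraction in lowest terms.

13/64

Total count: 6 + 4 + 2 + 5 + 8 + 1 + 7 + 6 + 2 + 6 = 47.
Total exposure: 10 kilobases.
By Gamma–Poisson conjugacy, the posterior is Gamma(α + Σx, β + Σt) = Gamma(5 + 47, 6 + 10) = Gamma(52, 16).
Posterior variance = α'/β'² = 52/256 = 13/64.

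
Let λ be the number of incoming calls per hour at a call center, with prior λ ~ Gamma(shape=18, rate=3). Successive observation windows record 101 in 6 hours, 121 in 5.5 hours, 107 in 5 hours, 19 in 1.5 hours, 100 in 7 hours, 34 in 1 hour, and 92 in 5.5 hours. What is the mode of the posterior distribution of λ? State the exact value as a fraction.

Total count: 101 + 121 + 107 + 19 + 100 + 34 + 92 = 574.
Total exposure: 6 + 5.5 + 5 + 1.5 + 7 + 1 + 5.5 = 31.5 hours.
By Gamma–Poisson conjugacy, the posterior is Gamma(α + Σx, β + Σt) = Gamma(18 + 574, 3 + 31.5) = Gamma(592, 69/2).
Posterior mode = (α'−1)/β' = 591/(69/2) = 394/23.

394/23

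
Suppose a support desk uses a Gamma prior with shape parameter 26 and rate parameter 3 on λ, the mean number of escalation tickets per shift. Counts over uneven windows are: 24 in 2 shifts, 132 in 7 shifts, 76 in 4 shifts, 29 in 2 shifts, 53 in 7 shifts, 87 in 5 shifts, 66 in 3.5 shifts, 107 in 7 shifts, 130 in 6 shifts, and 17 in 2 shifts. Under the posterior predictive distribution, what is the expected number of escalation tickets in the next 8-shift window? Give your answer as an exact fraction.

Total count: 24 + 132 + 76 + 29 + 53 + 87 + 66 + 107 + 130 + 17 = 721.
Total exposure: 2 + 7 + 4 + 2 + 7 + 5 + 3.5 + 7 + 6 + 2 = 45.5 shifts.
By Gamma–Poisson conjugacy, the posterior is Gamma(α + Σx, β + Σt) = Gamma(26 + 721, 3 + 45.5) = Gamma(747, 97/2).
Predictive mean over an 8-shift window = T·E[λ|data] = 8·747/(97/2) = 11952/97.

11952/97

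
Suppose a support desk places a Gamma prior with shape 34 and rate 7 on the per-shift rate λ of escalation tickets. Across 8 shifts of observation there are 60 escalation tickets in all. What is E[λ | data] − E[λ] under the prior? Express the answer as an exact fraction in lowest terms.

Total count 60 over total exposure 8 shifts.
Conjugate update: add total count to the shape and total exposure to the rate, giving Gamma(94, 15).
Posterior mean = 94/15 = 94/15; prior mean = 34/7 = 34/7. Difference = 94/15 − 34/7 = 148/105.

148/105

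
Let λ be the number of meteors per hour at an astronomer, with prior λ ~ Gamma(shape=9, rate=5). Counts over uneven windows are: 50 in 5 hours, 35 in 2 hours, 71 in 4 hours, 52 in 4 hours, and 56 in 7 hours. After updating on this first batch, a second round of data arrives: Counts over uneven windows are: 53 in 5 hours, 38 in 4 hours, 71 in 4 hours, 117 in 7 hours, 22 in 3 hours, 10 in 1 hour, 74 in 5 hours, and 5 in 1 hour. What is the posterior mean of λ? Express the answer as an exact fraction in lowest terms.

Total count: 50 + 35 + 71 + 52 + 56 = 264.
Total exposure: 5 + 2 + 4 + 4 + 7 = 22 hours.
After the first batch: Gamma(9 + 264, 5 + 22) = Gamma(273, 27).
Total count: 53 + 38 + 71 + 117 + 22 + 10 + 74 + 5 = 390.
Total exposure: 5 + 4 + 4 + 7 + 3 + 1 + 5 + 1 = 30 hours.
After the second batch: Gamma(273 + 390, 27 + 30) = Gamma(663, 57).
Posterior mean = α'/β' = 663/57 = 221/19.

221/19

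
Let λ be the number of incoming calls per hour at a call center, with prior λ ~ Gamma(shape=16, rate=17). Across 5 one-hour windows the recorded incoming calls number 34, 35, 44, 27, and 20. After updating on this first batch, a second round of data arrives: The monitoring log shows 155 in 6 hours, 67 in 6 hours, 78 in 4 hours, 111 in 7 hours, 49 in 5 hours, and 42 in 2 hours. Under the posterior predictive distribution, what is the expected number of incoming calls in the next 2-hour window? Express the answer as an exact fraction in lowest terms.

Total count: 34 + 35 + 44 + 27 + 20 = 160.
Total exposure: 5 hours.
After the first batch: Gamma(16 + 160, 17 + 5) = Gamma(176, 22).
Total count: 155 + 67 + 78 + 111 + 49 + 42 = 502.
Total exposure: 6 + 6 + 4 + 7 + 5 + 2 = 30 hours.
After the second batch: Gamma(176 + 502, 22 + 30) = Gamma(678, 52).
Predictive mean over a 2-hour window = T·E[λ|data] = 2·678/52 = 339/13.

339/13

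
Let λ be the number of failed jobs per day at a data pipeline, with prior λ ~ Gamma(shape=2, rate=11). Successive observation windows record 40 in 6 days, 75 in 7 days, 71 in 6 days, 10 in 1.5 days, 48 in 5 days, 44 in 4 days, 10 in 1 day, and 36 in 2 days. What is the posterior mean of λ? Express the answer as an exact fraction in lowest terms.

Total count: 40 + 75 + 71 + 10 + 48 + 44 + 10 + 36 = 334.
Total exposure: 6 + 7 + 6 + 1.5 + 5 + 4 + 1 + 2 = 32.5 days.
Posterior: α' = 2 + 334 = 336, β' = 11 + 32.5 = 87/2.
Posterior mean = α'/β' = 336/(87/2) = 224/29.

224/29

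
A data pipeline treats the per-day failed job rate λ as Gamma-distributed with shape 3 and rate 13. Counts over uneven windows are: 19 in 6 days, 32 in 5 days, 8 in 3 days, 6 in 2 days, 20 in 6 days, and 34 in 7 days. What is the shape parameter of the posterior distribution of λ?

122

Total count: 19 + 32 + 8 + 6 + 20 + 34 = 119.
Total exposure: 6 + 5 + 3 + 2 + 6 + 7 = 29 days.
By Gamma–Poisson conjugacy, the posterior is Gamma(α + Σx, β + Σt) = Gamma(3 + 119, 13 + 29) = Gamma(122, 42).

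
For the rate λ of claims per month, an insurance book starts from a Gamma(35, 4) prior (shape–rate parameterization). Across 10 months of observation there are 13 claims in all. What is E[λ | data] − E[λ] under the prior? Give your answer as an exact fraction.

-149/28

Total count 13 over total exposure 10 months.
By Gamma–Poisson conjugacy, the posterior is Gamma(α + Σx, β + Σt) = Gamma(35 + 13, 4 + 10) = Gamma(48, 14).
Posterior mean = 48/14 = 24/7; prior mean = 35/4 = 35/4. Difference = 24/7 − 35/4 = -149/28.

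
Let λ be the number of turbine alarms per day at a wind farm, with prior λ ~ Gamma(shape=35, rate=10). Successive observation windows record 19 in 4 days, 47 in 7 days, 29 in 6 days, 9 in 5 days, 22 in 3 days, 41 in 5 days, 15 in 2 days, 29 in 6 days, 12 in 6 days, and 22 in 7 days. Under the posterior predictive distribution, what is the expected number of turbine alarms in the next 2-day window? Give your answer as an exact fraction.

Total count: 19 + 47 + 29 + 9 + 22 + 41 + 15 + 29 + 12 + 22 = 245.
Total exposure: 4 + 7 + 6 + 5 + 3 + 5 + 2 + 6 + 6 + 7 = 51 days.
Gamma(α, β) with Poisson data over total exposure Σt gives posterior Gamma(α+Σx, β+Σt) = Gamma(280, 61).
Predictive mean over a 2-day window = T·E[λ|data] = 2·280/61 = 560/61.

560/61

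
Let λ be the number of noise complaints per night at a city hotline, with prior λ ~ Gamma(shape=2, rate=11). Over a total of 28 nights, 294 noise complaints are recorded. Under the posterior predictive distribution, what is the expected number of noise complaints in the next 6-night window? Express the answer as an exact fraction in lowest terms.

592/13

Total count 294 over total exposure 28 nights.
Posterior: α' = 2 + 294 = 296, β' = 11 + 28 = 39.
Predictive mean over a 6-night window = T·E[λ|data] = 6·296/39 = 592/13.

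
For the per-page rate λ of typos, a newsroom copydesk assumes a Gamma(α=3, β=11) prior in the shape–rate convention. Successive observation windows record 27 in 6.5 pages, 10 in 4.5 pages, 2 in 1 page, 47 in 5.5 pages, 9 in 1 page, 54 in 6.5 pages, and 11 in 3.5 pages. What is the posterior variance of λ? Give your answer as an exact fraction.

Total count: 27 + 10 + 2 + 47 + 9 + 54 + 11 = 160.
Total exposure: 6.5 + 4.5 + 1 + 5.5 + 1 + 6.5 + 3.5 = 28.5 pages.
By Gamma–Poisson conjugacy, the posterior is Gamma(α + Σx, β + Σt) = Gamma(3 + 160, 11 + 28.5) = Gamma(163, 79/2).
Posterior variance = α'/β'² = 163/(6241/4) = 652/6241.

652/6241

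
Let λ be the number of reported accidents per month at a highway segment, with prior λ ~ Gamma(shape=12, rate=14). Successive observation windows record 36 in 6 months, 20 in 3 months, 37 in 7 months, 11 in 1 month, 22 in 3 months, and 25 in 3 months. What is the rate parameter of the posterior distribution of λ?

Total count: 36 + 20 + 37 + 11 + 22 + 25 = 151.
Total exposure: 6 + 3 + 7 + 1 + 3 + 3 = 23 months.
Posterior: α' = 12 + 151 = 163, β' = 14 + 23 = 37.

37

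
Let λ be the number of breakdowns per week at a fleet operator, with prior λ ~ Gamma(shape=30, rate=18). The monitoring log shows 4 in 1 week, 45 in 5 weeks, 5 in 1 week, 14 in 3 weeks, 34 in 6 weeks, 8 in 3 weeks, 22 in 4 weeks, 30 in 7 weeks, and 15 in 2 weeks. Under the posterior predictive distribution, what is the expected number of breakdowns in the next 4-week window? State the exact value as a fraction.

Total count: 4 + 45 + 5 + 14 + 34 + 8 + 22 + 30 + 15 = 177.
Total exposure: 1 + 5 + 1 + 3 + 6 + 3 + 4 + 7 + 2 = 32 weeks.
By Gamma–Poisson conjugacy, the posterior is Gamma(α + Σx, β + Σt) = Gamma(30 + 177, 18 + 32) = Gamma(207, 50).
Predictive mean over a 4-week window = T·E[λ|data] = 4·207/50 = 414/25.

414/25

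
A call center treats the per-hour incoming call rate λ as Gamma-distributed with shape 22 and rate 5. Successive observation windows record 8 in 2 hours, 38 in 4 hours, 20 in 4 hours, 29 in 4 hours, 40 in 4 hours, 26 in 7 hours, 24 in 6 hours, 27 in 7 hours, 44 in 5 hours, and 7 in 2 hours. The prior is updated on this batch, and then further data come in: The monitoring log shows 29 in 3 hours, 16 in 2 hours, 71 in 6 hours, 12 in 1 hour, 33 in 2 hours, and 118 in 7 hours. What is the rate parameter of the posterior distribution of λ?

Total count: 8 + 38 + 20 + 29 + 40 + 26 + 24 + 27 + 44 + 7 = 263.
Total exposure: 2 + 4 + 4 + 4 + 4 + 7 + 6 + 7 + 5 + 2 = 45 hours.
After the first batch: Gamma(22 + 263, 5 + 45) = Gamma(285, 50).
Total count: 29 + 16 + 71 + 12 + 33 + 118 = 279.
Total exposure: 3 + 2 + 6 + 1 + 2 + 7 = 21 hours.
After the second batch: Gamma(285 + 279, 50 + 21) = Gamma(564, 71).

71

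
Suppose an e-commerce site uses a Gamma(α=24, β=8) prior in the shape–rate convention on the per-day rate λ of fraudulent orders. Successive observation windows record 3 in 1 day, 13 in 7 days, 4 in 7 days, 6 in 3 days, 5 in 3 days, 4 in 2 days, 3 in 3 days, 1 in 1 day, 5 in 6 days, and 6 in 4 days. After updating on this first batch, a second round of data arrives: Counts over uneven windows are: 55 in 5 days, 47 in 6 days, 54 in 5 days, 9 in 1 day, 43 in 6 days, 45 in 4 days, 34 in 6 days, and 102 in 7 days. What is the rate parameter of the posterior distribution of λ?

85

Total count: 3 + 13 + 4 + 6 + 5 + 4 + 3 + 1 + 5 + 6 = 50.
Total exposure: 1 + 7 + 7 + 3 + 3 + 2 + 3 + 1 + 6 + 4 = 37 days.
After the first batch: Gamma(24 + 50, 8 + 37) = Gamma(74, 45).
Total count: 55 + 47 + 54 + 9 + 43 + 45 + 34 + 102 = 389.
Total exposure: 5 + 6 + 5 + 1 + 6 + 4 + 6 + 7 = 40 days.
After the second batch: Gamma(74 + 389, 45 + 40) = Gamma(463, 85).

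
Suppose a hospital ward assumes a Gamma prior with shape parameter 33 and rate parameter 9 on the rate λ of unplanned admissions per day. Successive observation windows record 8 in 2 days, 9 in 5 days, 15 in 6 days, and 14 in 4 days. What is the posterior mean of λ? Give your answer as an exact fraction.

79/26

Total count: 8 + 9 + 15 + 14 = 46.
Total exposure: 2 + 5 + 6 + 4 = 17 days.
By Gamma–Poisson conjugacy, the posterior is Gamma(α + Σx, β + Σt) = Gamma(33 + 46, 9 + 17) = Gamma(79, 26).
Posterior mean = α'/β' = 79/26.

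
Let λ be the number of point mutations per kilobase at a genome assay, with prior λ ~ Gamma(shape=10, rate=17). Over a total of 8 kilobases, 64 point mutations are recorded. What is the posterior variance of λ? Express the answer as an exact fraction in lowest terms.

Total count 64 over total exposure 8 kilobases.
The Gamma prior is conjugate for the Poisson rate, so λ | data ~ Gamma(10+64, 17+8) = Gamma(74, 25).
Posterior variance = α'/β'² = 74/625.

74/625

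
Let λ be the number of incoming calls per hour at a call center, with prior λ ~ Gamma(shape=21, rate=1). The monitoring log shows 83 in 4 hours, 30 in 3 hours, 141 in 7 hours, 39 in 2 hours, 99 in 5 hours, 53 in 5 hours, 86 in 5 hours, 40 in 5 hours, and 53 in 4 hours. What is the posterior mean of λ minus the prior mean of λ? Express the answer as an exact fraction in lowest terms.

-216/41

Total count: 83 + 30 + 141 + 39 + 99 + 53 + 86 + 40 + 53 = 624.
Total exposure: 4 + 3 + 7 + 2 + 5 + 5 + 5 + 5 + 4 = 40 hours.
The Gamma prior is conjugate for the Poisson rate, so λ | data ~ Gamma(21+624, 1+40) = Gamma(645, 41).
Posterior mean = 645/41 = 645/41; prior mean = 21/1 = 21. Difference = 645/41 − 21 = -216/41.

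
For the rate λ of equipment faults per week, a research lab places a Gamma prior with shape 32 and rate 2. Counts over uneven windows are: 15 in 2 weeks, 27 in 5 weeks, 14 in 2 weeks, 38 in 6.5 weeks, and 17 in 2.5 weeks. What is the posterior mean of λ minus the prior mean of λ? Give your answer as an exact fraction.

-177/20

Total count: 15 + 27 + 14 + 38 + 17 = 111.
Total exposure: 2 + 5 + 2 + 6.5 + 2.5 = 18 weeks.
Posterior: α' = 32 + 111 = 143, β' = 2 + 18 = 20.
Posterior mean = 143/20 = 143/20; prior mean = 32/2 = 16. Difference = 143/20 − 16 = -177/20.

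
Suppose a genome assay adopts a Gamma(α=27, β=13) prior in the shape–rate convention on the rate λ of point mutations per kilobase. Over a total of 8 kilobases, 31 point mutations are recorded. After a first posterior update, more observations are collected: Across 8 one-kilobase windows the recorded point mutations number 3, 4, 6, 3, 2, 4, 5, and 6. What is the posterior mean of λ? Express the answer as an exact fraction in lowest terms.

Total count 31 over total exposure 8 kilobases.
After the first batch: Gamma(27 + 31, 13 + 8) = Gamma(58, 21).
Total count: 3 + 4 + 6 + 3 + 2 + 4 + 5 + 6 = 33.
Total exposure: 8 kilobases.
After the second batch: Gamma(58 + 33, 21 + 8) = Gamma(91, 29).
Posterior mean = α'/β' = 91/29.

91/29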